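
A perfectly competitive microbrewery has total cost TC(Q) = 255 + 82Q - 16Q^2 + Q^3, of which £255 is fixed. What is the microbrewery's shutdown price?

£18 per unit

The shutdown price is the minimum of AVC. VC = 82Q - 16Q^2 + Q^3, so AVC = 82 - 16Q + Q^2.
dAVC/dQ = -16 + 2Q = 0 gives Q = 8. min AVC = 82 - 16·8 + 8^2 = 18.
For P < £18 the firm produces nothing.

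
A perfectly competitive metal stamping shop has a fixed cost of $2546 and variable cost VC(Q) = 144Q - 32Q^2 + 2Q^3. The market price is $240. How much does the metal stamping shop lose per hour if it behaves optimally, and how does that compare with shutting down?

Profit = -$242 at Q = 12

AVC = 144 - 32Q + 2Q^2; min AVC = $16 at Q = 8. Since P = $240 ≥ min AVC, the firm produces.
MC = 144 - 64Q + 6Q^2. Setting P = MC and taking the root on the rising branch gives Q* = 12.
TR = 240·12 = 2880. TC = 2546 + 576 = 3122. Profit = 2880 − 3122 = -$242.
By producing, the firm covers all variable cost plus $2304 of fixed cost; shutting down would lose the full $2546.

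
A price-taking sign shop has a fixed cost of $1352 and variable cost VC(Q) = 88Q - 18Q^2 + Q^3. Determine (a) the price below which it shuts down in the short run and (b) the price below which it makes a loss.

Shutdown price = $7; break-even price = $127

AVC = 88 - 18Q + Q^2; minimized at Q = 9, giving min AVC = $7. That is the shutdown price.
ATC = 1352/Q + 88 - 18Q + Q^2. Setting dATC/dQ = −1352/Q^2 − 18 + 2Q = 0 gives Q = 13 (since 2·13^3 − 18·13^2 = 1352).
min ATC = 1352/13 + 88 − 18·13 + 13^2 = $127. That is the break-even price.
For $7 ≤ P < $127 the firm produces at a loss; below $7 it shuts down.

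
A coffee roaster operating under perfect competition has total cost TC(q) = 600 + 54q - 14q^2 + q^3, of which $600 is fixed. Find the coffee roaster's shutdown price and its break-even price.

AVC = 54 - 14q + q^2; minimized at q = 7, giving min AVC = $5. That is the shutdown price.
ATC = 600/q + 54 - 14q + q^2. Setting dATC/dq = −600/q^2 − 14 + 2q = 0 gives q = 10 (since 2·10^3 − 14·10^2 = 600).
min ATC = 600/10 + 54 − 14·10 + 10^2 = $74. That is the break-even price.
Between these two prices the firm operates at a loss; above $74 it earns a profit.

Shutdown price = $5; break-even price = $74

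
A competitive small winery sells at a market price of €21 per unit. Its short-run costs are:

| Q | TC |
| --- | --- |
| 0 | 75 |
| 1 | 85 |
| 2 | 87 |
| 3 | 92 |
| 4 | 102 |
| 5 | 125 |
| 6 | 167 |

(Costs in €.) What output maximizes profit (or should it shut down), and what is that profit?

Tabulate TR − TC: Q=0: -75; Q=1: -64; Q=2: -45; Q=3: -29; Q=4: -18; Q=5: -20; Q=6: -41.
Profit is maximized at Q = 4. AVC there is 27/4 = €6.75 ≤ P, so producing beats shutting down (which would give -€75).

Q = 4; profit = -€18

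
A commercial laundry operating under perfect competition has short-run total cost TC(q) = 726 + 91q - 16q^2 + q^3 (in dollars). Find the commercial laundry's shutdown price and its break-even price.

Shutdown price = $27; break-even price = $102

Shutdown price = min AVC. AVC = 91 - 16q + q^2, with vertex at q = 8 and minimum $27.
ATC = 726/q + 91 - 16q + q^2. Setting dATC/dq = −726/q^2 − 16 + 2q = 0 gives q = 11 (since 2·11^3 − 16·11^2 = 726).
min ATC = 726/11 + 91 − 16·11 + 11^2 = $102. That is the break-even price.
For $27 ≤ P < $102 the firm produces at a loss; below $27 it shuts down.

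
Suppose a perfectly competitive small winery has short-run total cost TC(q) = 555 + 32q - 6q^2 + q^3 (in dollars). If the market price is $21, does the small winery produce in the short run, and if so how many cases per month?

Strip out fixed cost: VC = 32q - 6q^2 + q^3. Then AVC = 32 - 6q + q^2 and MC = 32 - 12q + 3q^2.
AVC hits its minimum where MC = AVC, at q = 3, giving min AVC = 32 - 6·3 + 3^2 = $23.
Since P = $21 < min AVC = $23, price fails to cover variable cost at any output.
The firm minimizes its loss by shutting down and losing only its fixed cost of $555.

Shut down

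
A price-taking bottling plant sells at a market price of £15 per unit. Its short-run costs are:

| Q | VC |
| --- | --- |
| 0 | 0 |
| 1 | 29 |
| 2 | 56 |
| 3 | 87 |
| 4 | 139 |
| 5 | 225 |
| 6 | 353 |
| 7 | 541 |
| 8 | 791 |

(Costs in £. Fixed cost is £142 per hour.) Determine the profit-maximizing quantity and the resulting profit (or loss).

Q = 0 (shut down); profit = -£142

Profit at each row (π = 15Q − TC): Q=0: -142; Q=1: -156; Q=2: -168; Q=3: -184; Q=4: -221; Q=5: -292; Q=6: -405; Q=7: -578; Q=8: -813.
Profit is highest at Q = 0. Equivalently, the lowest AVC in the table is 56/2 ≈ £28 at Q = 2, and P = £15 falls below it — price never covers variable cost, so the firm shuts down and loses only its fixed cost.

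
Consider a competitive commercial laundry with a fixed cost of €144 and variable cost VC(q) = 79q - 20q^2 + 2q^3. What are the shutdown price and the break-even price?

Shutdown price = €29; break-even price = €55

Shutdown price = min AVC. AVC = 79 - 20q + 2q^2, with vertex at q = 5 and minimum €29.
ATC = 144/q + 79 - 20q + 2q^2. Setting dATC/dq = −144/q^2 − 20 + 4q = 0 gives q = 6 (since 4·6^3 − 20·6^2 = 144).
min ATC = 144/6 + 79 − 20·6 + 2·6^2 = €55. That is the break-even price.
Between these two prices the firm operates at a loss; above €55 it earns a profit.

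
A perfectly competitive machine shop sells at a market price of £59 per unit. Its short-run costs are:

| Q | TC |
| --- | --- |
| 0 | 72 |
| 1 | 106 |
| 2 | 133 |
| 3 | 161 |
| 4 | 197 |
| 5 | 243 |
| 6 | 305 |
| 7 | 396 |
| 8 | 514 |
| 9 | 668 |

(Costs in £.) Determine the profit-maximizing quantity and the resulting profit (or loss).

Q = 5; profit = £52

Tabulate TR − TC: Q=0: -72; Q=1: -47; Q=2: -15; Q=3: 16; Q=4: 39; Q=5: 52; Q=6: 49; Q=7: 17; Q=8: -42; Q=9: -137.
Profit is maximized at Q = 5. AVC there is 171/5 = £34.20 ≤ P, so producing beats shutting down (which would give -£72).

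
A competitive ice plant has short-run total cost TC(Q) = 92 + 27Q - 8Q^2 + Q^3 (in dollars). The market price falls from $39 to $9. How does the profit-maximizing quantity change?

Output falls from 6 to 0 (the firm shuts down)

AVC = 27 - 8Q + Q^2, minimized at Q = 4 where min AVC = $11. MC = 27 - 16Q + 3Q^2.
With P = $39 above the shutdown price, P = MC gives Q = 6.
At P = $9 < min AVC = $11, price no longer covers variable cost at any output, so the firm shuts down: Q = 0.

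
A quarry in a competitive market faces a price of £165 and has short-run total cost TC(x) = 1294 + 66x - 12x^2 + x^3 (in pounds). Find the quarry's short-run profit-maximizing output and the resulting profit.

AVC = 66 - 12x + x^2; min AVC = £30 at x = 6. Since P = £165 ≥ min AVC, the firm produces.
With MC = 66 - 24x + 3x^2, P = MC on the upward-sloping part at x* = 11.
TR = 165·11 = 1815. TC = 1294 + 605 = 1899. Profit = 1815 − 1899 = -£84.
That loss of £84 beats the £1294 the firm would lose by shutting down; producing recovers £1210 of fixed cost.

Profit = -£84 at x = 11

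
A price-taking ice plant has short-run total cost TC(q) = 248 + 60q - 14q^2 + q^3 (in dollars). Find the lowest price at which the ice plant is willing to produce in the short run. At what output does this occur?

$11 per unit, at q = 7

The shutdown price is the minimum of AVC. VC = 60q - 14q^2 + q^3, so AVC = 60 - 14q + q^2.
At the minimum of AVC, MC = AVC. MC = 60 - 28q + 3q^2; setting MC = AVC gives 2q^2 - 14q = 0, so q = 7. min AVC = 11.
So the shutdown price is $11.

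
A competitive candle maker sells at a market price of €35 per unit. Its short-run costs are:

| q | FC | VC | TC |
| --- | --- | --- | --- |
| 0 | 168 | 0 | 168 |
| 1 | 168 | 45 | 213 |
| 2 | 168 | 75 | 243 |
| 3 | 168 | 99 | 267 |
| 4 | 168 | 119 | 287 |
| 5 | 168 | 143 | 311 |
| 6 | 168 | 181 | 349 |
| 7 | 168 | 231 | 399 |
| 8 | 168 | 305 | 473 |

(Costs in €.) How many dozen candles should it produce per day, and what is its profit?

Tabulate TR − TC: q=0: -168; q=1: -178; q=2: -173; q=3: -162; q=4: -147; q=5: -136; q=6: -139; q=7: -154; q=8: -193.
Profit is maximized at q = 5. AVC there is 143/5 = €28.60 ≤ P, so producing beats shutting down (which would give -€168).

q = 5; profit = -€136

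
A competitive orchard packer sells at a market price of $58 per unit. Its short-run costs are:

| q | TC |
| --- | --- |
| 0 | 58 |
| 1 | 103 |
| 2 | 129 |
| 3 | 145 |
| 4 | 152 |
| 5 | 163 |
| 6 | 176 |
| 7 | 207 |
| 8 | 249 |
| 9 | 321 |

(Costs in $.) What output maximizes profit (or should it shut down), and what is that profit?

q = 8; profit = $215

Profit at each row (π = 58q − TC): q=0: -58; q=1: -45; q=2: -13; q=3: 29; q=4: 80; q=5: 127; q=6: 172; q=7: 199; q=8: 215; q=9: 201.
Profit is maximized at q = 8. AVC there is 191/8 = $23.88 ≤ P, so producing beats shutting down (which would give -$58).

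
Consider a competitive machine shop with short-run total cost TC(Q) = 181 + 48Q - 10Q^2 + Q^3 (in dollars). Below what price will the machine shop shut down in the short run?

Short-run supply begins at min AVC. From VC = 48Q - 10Q^2 + Q^3, AVC = 48 - 10Q + Q^2.
dAVC/dQ = -10 + 2Q = 0 gives Q = 5. min AVC = 48 - 10·5 + 5^2 = 23.
The firm shuts down for any P below $23.

$23 per unit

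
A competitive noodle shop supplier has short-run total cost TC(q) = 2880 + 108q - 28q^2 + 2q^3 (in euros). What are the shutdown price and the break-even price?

AVC = 108 - 28q + 2q^2; minimized at q = 7, giving min AVC = €10. That is the shutdown price.
ATC = 2880/q + 108 - 28q + 2q^2. Setting dATC/dq = −2880/q^2 − 28 + 4q = 0 gives q = 12 (since 4·12^3 − 28·12^2 = 2880).
min ATC = 2880/12 + 108 − 28·12 + 2·12^2 = €300. That is the break-even price.
Between these two prices the firm operates at a loss; above €300 it earns a profit.

Shutdown price = €10; break-even price = €300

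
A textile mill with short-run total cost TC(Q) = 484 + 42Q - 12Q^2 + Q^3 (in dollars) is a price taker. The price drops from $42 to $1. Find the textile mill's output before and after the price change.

MC = 42 - 24Q + 3Q^2; the shutdown threshold is min AVC = $6 (at Q = 6).
With P = $42 above the shutdown price, P = MC gives Q = 8.
At P = $1 < min AVC = $6, price no longer covers variable cost at any output, so the firm shuts down: Q = 0.

Output falls from 8 to 0 (the firm shuts down)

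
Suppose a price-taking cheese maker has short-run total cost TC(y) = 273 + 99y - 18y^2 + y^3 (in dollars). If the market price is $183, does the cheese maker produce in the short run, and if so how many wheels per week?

From TC, MC = TC'(y) = 99 - 36y + 3y^2 and AVC = VC/y = 99 - 18y + y^2.
AVC hits its minimum where MC = AVC, at y = 9, giving min AVC = 99 - 18·9 + 9^2 = $18.
Since P = $183 ≥ min AVC = $18, price covers variable cost and the firm should produce.
Solving P = MC: -84 - 36y + 3y^2 = 0 ⇒ y = -2 or 14. On the upward-sloping branch, y* = 14.
Check: AVC at y = 14 is $43 ≤ P, so revenue covers variable cost.
Profit = P·y − TC = 183·14 − 875 = $1687.

Produce at y = 14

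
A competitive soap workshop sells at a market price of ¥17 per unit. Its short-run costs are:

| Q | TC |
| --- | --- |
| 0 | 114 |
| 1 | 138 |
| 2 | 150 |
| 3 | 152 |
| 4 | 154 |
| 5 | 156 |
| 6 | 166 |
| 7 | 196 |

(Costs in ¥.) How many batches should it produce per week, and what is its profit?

Tabulate TR − TC: Q=0: -114; Q=1: -121; Q=2: -116; Q=3: -101; Q=4: -86; Q=5: -71; Q=6: -64; Q=7: -77.
Profit is maximized at Q = 6. AVC there is 52/6 = ¥8.67 ≤ P, so producing beats shutting down (which would give -¥114).

Q = 6; profit = -¥64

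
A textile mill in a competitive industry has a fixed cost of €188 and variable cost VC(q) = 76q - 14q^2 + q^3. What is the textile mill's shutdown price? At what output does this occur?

€27 per unit, at q = 7

The firm shuts down when price falls below the minimum of average variable cost. AVC = VC/q = 76 - 14q + q^2.
dAVC/dq = -14 + 2q = 0 gives q = 7. min AVC = 76 - 14·7 + 7^2 = 27.
So the shutdown price is €27.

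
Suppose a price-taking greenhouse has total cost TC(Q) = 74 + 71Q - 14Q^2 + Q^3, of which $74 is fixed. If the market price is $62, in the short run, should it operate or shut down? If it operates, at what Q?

Produce at Q = 9

From TC, MC = TC'(Q) = 71 - 28Q + 3Q^2 and AVC = VC/Q = 71 - 14Q + Q^2.
AVC is minimized where dAVC/dQ = -14 + 2Q = 0, at Q = 7; min AVC = 71 - 14·7 + 7^2 = $22.
P = $62 exceeds min AVC = $22, so the firm stays open.
Solving P = MC: 9 - 28Q + 3Q^2 = 0 ⇒ Q = 1/3 or 9. On the upward-sloping branch, Q* = 9.
Check: AVC at Q = 9 is $26 ≤ P, so revenue covers variable cost.
Profit = P·Q − TC = 62·9 − 308 = $250.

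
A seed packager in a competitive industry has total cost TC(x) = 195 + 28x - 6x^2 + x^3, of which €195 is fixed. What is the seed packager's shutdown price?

€19 per unit

The shutdown price is the minimum of AVC. VC = 28x - 6x^2 + x^3, so AVC = 28 - 6x + x^2.
dAVC/dx = -6 + 2x = 0 gives x = 3. min AVC = 28 - 6·3 + 3^2 = 19.
The firm shuts down for any P below €19.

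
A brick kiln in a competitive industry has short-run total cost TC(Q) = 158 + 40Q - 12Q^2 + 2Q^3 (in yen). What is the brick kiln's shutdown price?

¥22 per unit

Short-run supply begins at min AVC. From VC = 40Q - 12Q^2 + 2Q^3, AVC = 40 - 12Q + 2Q^2.
At the minimum of AVC, MC = AVC. MC = 40 - 24Q + 6Q^2; setting MC = AVC gives 4Q^2 - 12Q = 0, so Q = 3. min AVC = 22.
The firm shuts down for any P below ¥22.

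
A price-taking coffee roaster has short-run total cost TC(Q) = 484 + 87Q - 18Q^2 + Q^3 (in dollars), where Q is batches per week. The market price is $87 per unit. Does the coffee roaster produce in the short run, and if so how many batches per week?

Produce at Q = 12

Strip out fixed cost: VC = 87Q - 18Q^2 + Q^3. Then AVC = 87 - 18Q + Q^2 and MC = 87 - 36Q + 3Q^2.
The AVC parabola has its vertex at Q = 18/2 = 9, where AVC = 87 - 18·9 + 9^2 = $6.
P = $87 exceeds min AVC = $6, so the firm stays open.
P = MC gives -36Q + 3Q^2 = 0, with roots 0 and 12. Take the larger (rising MC): Q* = 12.
Check: AVC at Q = 12 is $15 ≤ P, so revenue covers variable cost.
Profit = P·Q − TC = 87·12 − 664 = $380.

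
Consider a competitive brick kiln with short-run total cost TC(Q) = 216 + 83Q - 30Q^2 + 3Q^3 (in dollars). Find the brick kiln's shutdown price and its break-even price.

Shutdown price = min AVC. AVC = 83 - 30Q + 3Q^2, with vertex at Q = 5 and minimum $8.
ATC = 216/Q + 83 - 30Q + 3Q^2. Setting dATC/dQ = −216/Q^2 − 30 + 6Q = 0 gives Q = 6 (since 6·6^3 − 30·6^2 = 216).
min ATC = 216/6 + 83 − 30·6 + 3·6^2 = $47. That is the break-even price.
For $8 ≤ P < $47 the firm produces at a loss; below $8 it shuts down.

Shutdown price = $8; break-even price = $47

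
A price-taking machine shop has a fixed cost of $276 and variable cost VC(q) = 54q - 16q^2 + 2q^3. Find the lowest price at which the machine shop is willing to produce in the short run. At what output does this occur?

$22 per unit, at q = 4

Short-run supply begins at min AVC. From VC = 54q - 16q^2 + 2q^3, AVC = 54 - 16q + 2q^2.
At the minimum of AVC, MC = AVC. MC = 54 - 32q + 6q^2; setting MC = AVC gives 4q^2 - 16q = 0, so q = 4. min AVC = 22.
The firm shuts down for any P below $22.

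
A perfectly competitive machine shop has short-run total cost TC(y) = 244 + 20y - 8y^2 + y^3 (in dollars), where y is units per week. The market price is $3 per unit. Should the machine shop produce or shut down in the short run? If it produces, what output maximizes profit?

Variable cost is VC = 20y - 8y^2 + y^3, so AVC = VC/y = 20 - 8y + y^2 and MC = dTC/dy = 20 - 16y + 3y^2.
The AVC parabola has its vertex at y = 8/2 = 4, where AVC = 20 - 8·4 + 4^2 = $4.
Since P = $3 < min AVC = $4, price fails to cover variable cost at any output.
Best response: produce nothing and absorb the $244 fixed cost.

Shut down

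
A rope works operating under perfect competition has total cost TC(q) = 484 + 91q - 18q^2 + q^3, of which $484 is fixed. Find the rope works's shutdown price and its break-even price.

Shutdown price = $10; break-even price = $58

AVC = 91 - 18q + q^2; minimized at q = 9, giving min AVC = $10. That is the shutdown price.
ATC = 484/q + 91 - 18q + q^2. Setting dATC/dq = −484/q^2 − 18 + 2q = 0 gives q = 11 (since 2·11^3 − 18·11^2 = 484).
min ATC = 484/11 + 91 − 18·11 + 11^2 = $58. That is the break-even price.
Between these two prices the firm operates at a loss; above $58 it earns a profit.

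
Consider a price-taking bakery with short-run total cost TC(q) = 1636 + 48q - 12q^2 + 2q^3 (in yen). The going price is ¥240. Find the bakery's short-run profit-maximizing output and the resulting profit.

Profit = -¥356 at q = 8

AVC = 48 - 12q + 2q^2; min AVC = ¥30 at q = 3. Since P = ¥240 ≥ min AVC, the firm produces.
MC = 48 - 24q + 6q^2. Setting P = MC and taking the root on the rising branch gives q* = 8.
TR = 240·8 = 1920. TC = 1636 + 640 = 2276. Profit = 1920 − 2276 = -¥356.
That loss of ¥356 beats the ¥1636 the firm would lose by shutting down; producing recovers ¥1280 of fixed cost.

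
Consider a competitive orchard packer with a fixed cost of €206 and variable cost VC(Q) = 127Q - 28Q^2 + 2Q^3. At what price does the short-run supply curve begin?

Short-run supply begins at min AVC. From VC = 127Q - 28Q^2 + 2Q^3, AVC = 127 - 28Q + 2Q^2.
At the minimum of AVC, MC = AVC. MC = 127 - 56Q + 6Q^2; setting MC = AVC gives 4Q^2 - 28Q = 0, so Q = 7. min AVC = 29.
The firm shuts down for any P below €29.

€29 per unit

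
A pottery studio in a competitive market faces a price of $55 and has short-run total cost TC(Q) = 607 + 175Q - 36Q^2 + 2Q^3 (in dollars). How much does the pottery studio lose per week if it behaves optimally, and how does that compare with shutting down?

Profit = -$207 at Q = 10

AVC = 175 - 36Q + 2Q^2; min AVC = $13 at Q = 9. Since P = $55 ≥ min AVC, the firm produces.
MC = 175 - 72Q + 6Q^2. Setting P = MC and taking the root on the rising branch gives Q* = 10.
TR = 55·10 = 550. TC = 607 + 150 = 757. Profit = 550 − 757 = -$207.
That loss of $207 beats the $607 the firm would lose by shutting down; producing recovers $400 of fixed cost.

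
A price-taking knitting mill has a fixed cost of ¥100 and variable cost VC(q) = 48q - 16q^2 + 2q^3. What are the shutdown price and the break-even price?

AVC = 48 - 16q + 2q^2; minimized at q = 4, giving min AVC = ¥16. That is the shutdown price.
ATC = 100/q + 48 - 16q + 2q^2. Setting dATC/dq = −100/q^2 − 16 + 4q = 0 gives q = 5 (since 4·5^3 − 16·5^2 = 100).
min ATC = 100/5 + 48 − 16·5 + 2·5^2 = ¥38. That is the break-even price.
Between these two prices the firm operates at a loss; above ¥38 it earns a profit.

Shutdown price = ¥16; break-even price = ¥38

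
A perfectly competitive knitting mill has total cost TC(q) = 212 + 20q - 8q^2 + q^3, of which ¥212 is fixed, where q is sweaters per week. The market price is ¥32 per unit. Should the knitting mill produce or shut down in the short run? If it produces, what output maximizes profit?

Strip out fixed cost: VC = 20q - 8q^2 + q^3. Then AVC = 20 - 8q + q^2 and MC = 20 - 16q + 3q^2.
AVC is minimized where dAVC/dq = -8 + 2q = 0, at q = 4; min AVC = 20 - 8·4 + 4^2 = ¥4.
Because ¥32 ≥ ¥4, revenue can cover variable cost; the firm operates.
Set P = MC: 32 = 20 - 16q + 3q^2 → -12 - 16q + 3q^2 = 0. The roots are q = -2/3 and q = 6; the profit-maximizing output is on the rising part of MC, so q* = 6.
Check: AVC at q = 6 is ¥8 ≤ P, so revenue covers variable cost.
Profit = P·q − TC = 32·6 − 260 = -¥68, a loss, but smaller than the ¥212 fixed cost the firm would lose by shutting down.

Produce at q = 6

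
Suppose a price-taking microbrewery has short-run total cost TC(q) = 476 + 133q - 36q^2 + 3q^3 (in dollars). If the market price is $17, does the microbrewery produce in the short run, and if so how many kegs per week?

Shut down

Variable cost is VC = 133q - 36q^2 + 3q^3, so AVC = VC/q = 133 - 36q + 3q^2 and MC = dTC/dq = 133 - 72q + 9q^2.
AVC is minimized where dAVC/dq = -36 + 6q = 0, at q = 6; min AVC = 133 - 36·6 + 3·6^2 = $25.
Since P = $17 < min AVC = $25, price fails to cover variable cost at any output.
The firm minimizes its loss by shutting down and losing only its fixed cost of $476.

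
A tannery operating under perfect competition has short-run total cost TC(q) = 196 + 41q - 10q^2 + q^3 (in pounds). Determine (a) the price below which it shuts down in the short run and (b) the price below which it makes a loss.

Shutdown price = min AVC. AVC = 41 - 10q + q^2, with vertex at q = 5 and minimum £16.
ATC = 196/q + 41 - 10q + q^2. Setting dATC/dq = −196/q^2 − 10 + 2q = 0 gives q = 7 (since 2·7^3 − 10·7^2 = 196).
min ATC = 196/7 + 41 − 10·7 + 7^2 = £48. That is the break-even price.
For £16 ≤ P < £48 the firm produces at a loss; below £16 it shuts down.

Shutdown price = £16; break-even price = £48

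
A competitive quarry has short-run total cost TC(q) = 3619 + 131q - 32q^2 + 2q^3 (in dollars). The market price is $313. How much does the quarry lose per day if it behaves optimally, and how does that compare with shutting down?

Profit = -$239 at q = 13

AVC = 131 - 32q + 2q^2; min AVC = $3 at q = 8. Since P = $313 ≥ min AVC, the firm produces.
MC = 131 - 64q + 6q^2. Setting P = MC and taking the root on the rising branch gives q* = 13.
TR = 313·13 = 4069. TC = 3619 + 689 = 4308. Profit = 4069 − 4308 = -$239.
By producing, the firm covers all variable cost plus $3380 of fixed cost; shutting down would lose the full $3619.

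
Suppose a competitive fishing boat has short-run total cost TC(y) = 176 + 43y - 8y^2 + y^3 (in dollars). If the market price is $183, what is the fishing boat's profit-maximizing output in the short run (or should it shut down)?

Produce at y = 10

Variable cost is VC = 43y - 8y^2 + y^3, so AVC = VC/y = 43 - 8y + y^2 and MC = dTC/dy = 43 - 16y + 3y^2.
AVC hits its minimum where MC = AVC, at y = 4, giving min AVC = 43 - 8·4 + 4^2 = $27.
Since P = $183 ≥ min AVC = $27, price covers variable cost and the firm should produce.
P = MC gives -140 - 16y + 3y^2 = 0, with roots -14/3 and 10. Take the larger (rising MC): y* = 10.
Check: AVC at y = 10 is $63 ≤ P, so revenue covers variable cost.
Profit = P·y − TC = 183·10 − 806 = $1024.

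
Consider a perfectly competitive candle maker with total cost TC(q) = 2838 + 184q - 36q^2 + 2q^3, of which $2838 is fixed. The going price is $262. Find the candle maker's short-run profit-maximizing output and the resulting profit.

AVC = 184 - 36q + 2q^2; min AVC = $22 at q = 9. Since P = $262 ≥ min AVC, the firm produces.
With MC = 184 - 72q + 6q^2, P = MC on the upward-sloping part at q* = 13.
TR = 262·13 = 3406. TC = 2838 + 702 = 3540. Profit = 3406 − 3540 = -$134.
That loss of $134 beats the $2838 the firm would lose by shutting down; producing recovers $2704 of fixed cost.

Profit = -$134 at q = 13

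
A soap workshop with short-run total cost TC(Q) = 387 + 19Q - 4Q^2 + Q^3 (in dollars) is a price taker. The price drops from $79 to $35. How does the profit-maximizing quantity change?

Output falls from 6 to 4

AVC = 19 - 4Q + Q^2, minimized at Q = 2 where min AVC = $15. MC = 19 - 8Q + 3Q^2.
At P = $79 ≥ min AVC, set P = MC on the rising branch: Q = 6.
At P = $35 ≥ min AVC, set P = MC: Q = 4. The firm stays open but cuts output.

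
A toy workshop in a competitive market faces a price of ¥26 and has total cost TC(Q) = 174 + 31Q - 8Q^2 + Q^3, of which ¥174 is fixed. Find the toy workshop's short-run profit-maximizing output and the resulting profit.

AVC = 31 - 8Q + Q^2; min AVC = ¥15 at Q = 4. Since P = ¥26 ≥ min AVC, the firm produces.
MC = 31 - 16Q + 3Q^2. Setting P = MC and taking the root on the rising branch gives Q* = 5.
TR = 26·5 = 130. TC = 174 + 80 = 254. Profit = 130 − 254 = -¥124.
Shutting down would mean losing the fixed cost of ¥174, so operating at a loss of ¥124 is better by ¥50.

Profit = -¥124 at Q = 5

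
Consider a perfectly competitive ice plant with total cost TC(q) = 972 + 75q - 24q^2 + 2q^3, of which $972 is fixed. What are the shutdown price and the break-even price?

AVC = 75 - 24q + 2q^2; minimized at q = 6, giving min AVC = $3. That is the shutdown price.
ATC = 972/q + 75 - 24q + 2q^2. Setting dATC/dq = −972/q^2 − 24 + 4q = 0 gives q = 9 (since 4·9^3 − 24·9^2 = 972).
min ATC = 972/9 + 75 − 24·9 + 2·9^2 = $129. That is the break-even price.
For $3 ≤ P < $129 the firm produces at a loss; below $3 it shuts down.

Shutdown price = $3; break-even price = $129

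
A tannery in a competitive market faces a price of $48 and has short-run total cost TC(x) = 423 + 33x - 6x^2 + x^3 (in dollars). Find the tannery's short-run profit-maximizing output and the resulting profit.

AVC = 33 - 6x + x^2; min AVC = $24 at x = 3. Since P = $48 ≥ min AVC, the firm produces.
With MC = 33 - 12x + 3x^2, P = MC on the upward-sloping part at x* = 5.
TR = 48·5 = 240. TC = 423 + 140 = 563. Profit = 240 − 563 = -$323.
By producing, the firm covers all variable cost plus $100 of fixed cost; shutting down would lose the full $423.

Profit = -$323 at x = 5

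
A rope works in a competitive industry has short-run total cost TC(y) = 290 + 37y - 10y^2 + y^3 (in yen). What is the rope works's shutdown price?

The firm shuts down when price falls below the minimum of average variable cost. AVC = VC/y = 37 - 10y + y^2.
At the minimum of AVC, MC = AVC. MC = 37 - 20y + 3y^2; setting MC = AVC gives 2y^2 - 10y = 0, so y = 5. min AVC = 12.
For P < ¥12 the firm produces nothing.

¥12 per unit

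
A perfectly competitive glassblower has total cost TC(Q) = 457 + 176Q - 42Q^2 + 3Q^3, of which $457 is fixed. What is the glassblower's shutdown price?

The firm shuts down when price falls below the minimum of average variable cost. AVC = VC/Q = 176 - 42Q + 3Q^2.
At the minimum of AVC, MC = AVC. MC = 176 - 84Q + 9Q^2; setting MC = AVC gives 6Q^2 - 42Q = 0, so Q = 7. min AVC = 29.
For P < $29 the firm produces nothing.

$29 per unit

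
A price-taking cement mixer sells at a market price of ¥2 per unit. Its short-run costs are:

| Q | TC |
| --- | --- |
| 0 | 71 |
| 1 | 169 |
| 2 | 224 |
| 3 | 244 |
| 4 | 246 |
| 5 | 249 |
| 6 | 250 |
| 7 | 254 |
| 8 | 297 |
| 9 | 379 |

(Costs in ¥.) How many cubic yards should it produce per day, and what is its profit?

Q = 0 (shut down); profit = -¥71

Tabulate TR − TC: Q=0: -71; Q=1: -167; Q=2: -220; Q=3: -238; Q=4: -238; Q=5: -239; Q=6: -238; Q=7: -240; Q=8: -281; Q=9: -361.
Profit is highest at Q = 0. Equivalently, the lowest AVC in the table is 183/7 ≈ ¥26.14 at Q = 7, and P = ¥2 falls below it — price never covers variable cost, so the firm shuts down and loses only its fixed cost.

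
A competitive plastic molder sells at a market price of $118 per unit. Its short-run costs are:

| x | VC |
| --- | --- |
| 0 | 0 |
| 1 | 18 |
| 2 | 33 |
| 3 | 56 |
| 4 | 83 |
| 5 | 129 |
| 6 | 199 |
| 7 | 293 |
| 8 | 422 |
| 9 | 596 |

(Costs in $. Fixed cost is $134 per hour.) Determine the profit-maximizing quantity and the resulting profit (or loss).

Profit at each row (π = 118x − TC): x=0: -134; x=1: -34; x=2: 69; x=3: 164; x=4: 255; x=5: 327; x=6: 375; x=7: 399; x=8: 388; x=9: 332.
Profit is maximized at x = 7. AVC there is 293/7 = $41.86 ≤ P, so producing beats shutting down (which would give -$134).

x = 7; profit = $399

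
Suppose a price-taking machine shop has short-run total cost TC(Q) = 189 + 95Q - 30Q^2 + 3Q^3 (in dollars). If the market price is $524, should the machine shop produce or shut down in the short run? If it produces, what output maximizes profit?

Strip out fixed cost: VC = 95Q - 30Q^2 + 3Q^3. Then AVC = 95 - 30Q + 3Q^2 and MC = 95 - 60Q + 9Q^2.
The AVC parabola has its vertex at Q = 30/6 = 5, where AVC = 95 - 30·5 + 3·5^2 = $20.
P = $524 exceeds min AVC = $20, so the firm stays open.
P = MC gives -429 - 60Q + 9Q^2 = 0, with roots -13/3 and 11. Take the larger (rising MC): Q* = 11.
Check: AVC at Q = 11 is $128 ≤ P, so revenue covers variable cost.
Profit = P·Q − TC = 524·11 − 1597 = $4167.

Produce at Q = 11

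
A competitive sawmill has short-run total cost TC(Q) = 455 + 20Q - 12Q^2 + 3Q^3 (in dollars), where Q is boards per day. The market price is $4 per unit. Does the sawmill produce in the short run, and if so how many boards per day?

Strip out fixed cost: VC = 20Q - 12Q^2 + 3Q^3. Then AVC = 20 - 12Q + 3Q^2 and MC = 20 - 24Q + 9Q^2.
AVC is minimized where dAVC/dQ = -12 + 6Q = 0, at Q = 2; min AVC = 20 - 12·2 + 3·2^2 = $8.
Since P = $4 < min AVC = $8, price fails to cover variable cost at any output.
Shutting down limits the loss to fixed cost, $455.

Shut down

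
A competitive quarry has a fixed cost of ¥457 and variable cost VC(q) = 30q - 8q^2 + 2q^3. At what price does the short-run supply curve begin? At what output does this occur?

¥22 per unit, at q = 2

Short-run supply begins at min AVC. From VC = 30q - 8q^2 + 2q^3, AVC = 30 - 8q + 2q^2.
dAVC/dq = -8 + 4q = 0 gives q = 2. min AVC = 30 - 8·2 + 2·2^2 = 22.
For P < ¥22 the firm produces nothing.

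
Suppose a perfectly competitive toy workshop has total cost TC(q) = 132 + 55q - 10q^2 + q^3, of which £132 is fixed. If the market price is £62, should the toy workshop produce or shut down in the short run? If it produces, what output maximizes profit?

From TC, MC = TC'(q) = 55 - 20q + 3q^2 and AVC = VC/q = 55 - 10q + q^2.
The AVC parabola has its vertex at q = 10/2 = 5, where AVC = 55 - 10·5 + 5^2 = £30.
Because £62 ≥ £30, revenue can cover variable cost; the firm operates.
Set P = MC: 62 = 55 - 20q + 3q^2 → -7 - 20q + 3q^2 = 0. The roots are q = -1/3 and q = 7; the profit-maximizing output is on the rising part of MC, so q* = 7.
Check: AVC at q = 7 is £34 ≤ P, so revenue covers variable cost.
Profit = P·q − TC = 62·7 − 370 = £64.

Produce at q = 7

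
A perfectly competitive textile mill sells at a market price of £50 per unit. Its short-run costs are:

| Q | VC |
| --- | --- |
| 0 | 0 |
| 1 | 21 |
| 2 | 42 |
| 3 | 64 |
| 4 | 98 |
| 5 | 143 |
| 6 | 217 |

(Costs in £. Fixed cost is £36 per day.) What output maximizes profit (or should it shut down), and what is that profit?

Q = 5; profit = £71

Profit at each row (π = 50Q − TC): Q=0: -36; Q=1: -7; Q=2: 22; Q=3: 50; Q=4: 66; Q=5: 71; Q=6: 47.
Profit is maximized at Q = 5. AVC there is 143/5 = £28.60 ≤ P, so producing beats shutting down (which would give -£36).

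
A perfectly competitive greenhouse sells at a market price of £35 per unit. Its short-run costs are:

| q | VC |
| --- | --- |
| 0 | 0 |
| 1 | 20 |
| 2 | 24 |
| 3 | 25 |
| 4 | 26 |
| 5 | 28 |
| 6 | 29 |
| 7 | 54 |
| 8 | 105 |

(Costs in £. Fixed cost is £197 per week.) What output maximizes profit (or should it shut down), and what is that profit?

q = 7; profit = -£6

Profit at each row (π = 35q − TC): q=0: -197; q=1: -182; q=2: -151; q=3: -117; q=4: -83; q=5: -50; q=6: -16; q=7: -6; q=8: -22.
Profit is maximized at q = 7. AVC there is 54/7 = £7.71 ≤ P, so producing beats shutting down (which would give -£197).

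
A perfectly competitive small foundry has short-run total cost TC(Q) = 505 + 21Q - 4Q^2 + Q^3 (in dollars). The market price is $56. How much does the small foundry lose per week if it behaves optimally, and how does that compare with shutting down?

Profit = -$355 at Q = 5

AVC = 21 - 4Q + Q^2; min AVC = $17 at Q = 2. Since P = $56 ≥ min AVC, the firm produces.
With MC = 21 - 8Q + 3Q^2, P = MC on the upward-sloping part at Q* = 5.
TR = 56·5 = 280. TC = 505 + 130 = 635. Profit = 280 − 635 = -$355.
That loss of $355 beats the $505 the firm would lose by shutting down; producing recovers $150 of fixed cost.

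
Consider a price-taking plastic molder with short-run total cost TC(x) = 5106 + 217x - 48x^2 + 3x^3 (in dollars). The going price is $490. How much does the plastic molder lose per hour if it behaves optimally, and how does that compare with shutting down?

Profit = -$36 at x = 13

AVC = 217 - 48x + 3x^2 has its minimum $25 at x = 8; price $490 clears that bar, so the firm operates.
With MC = 217 - 96x + 9x^2, P = MC on the upward-sloping part at x* = 13.
TR = 490·13 = 6370. TC = 5106 + 1300 = 6406. Profit = 6370 − 6406 = -$36.
That loss of $36 beats the $5106 the firm would lose by shutting down; producing recovers $5070 of fixed cost.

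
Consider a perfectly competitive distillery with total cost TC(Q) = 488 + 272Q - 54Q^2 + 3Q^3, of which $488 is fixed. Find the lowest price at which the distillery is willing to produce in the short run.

$29 per unit

The firm shuts down when price falls below the minimum of average variable cost. AVC = VC/Q = 272 - 54Q + 3Q^2.
At the minimum of AVC, MC = AVC. MC = 272 - 108Q + 9Q^2; setting MC = AVC gives 6Q^2 - 54Q = 0, so Q = 9. min AVC = 29.
So the shutdown price is $29.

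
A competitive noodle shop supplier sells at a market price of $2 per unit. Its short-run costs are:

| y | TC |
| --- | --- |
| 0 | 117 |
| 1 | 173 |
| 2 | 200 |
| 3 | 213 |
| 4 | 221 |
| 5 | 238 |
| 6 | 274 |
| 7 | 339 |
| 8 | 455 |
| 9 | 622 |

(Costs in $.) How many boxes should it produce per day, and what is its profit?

Tabulate TR − TC: y=0: -117; y=1: -171; y=2: -196; y=3: -207; y=4: -213; y=5: -228; y=6: -262; y=7: -325; y=8: -439; y=9: -604.
Profit is highest at y = 0. Equivalently, the lowest AVC in the table is 121/5 ≈ $24.20 at y = 5, and P = $2 falls below it — price never covers variable cost, so the firm shuts down and loses only its fixed cost.

y = 0 (shut down); profit = -$117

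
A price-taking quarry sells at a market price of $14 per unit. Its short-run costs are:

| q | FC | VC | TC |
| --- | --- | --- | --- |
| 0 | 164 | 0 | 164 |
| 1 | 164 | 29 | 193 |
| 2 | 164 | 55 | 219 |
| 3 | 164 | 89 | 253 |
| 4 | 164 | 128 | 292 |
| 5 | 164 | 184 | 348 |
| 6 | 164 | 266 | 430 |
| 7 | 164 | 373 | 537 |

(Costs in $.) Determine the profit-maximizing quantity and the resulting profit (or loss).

Profit at each row (π = 14q − TC): q=0: -164; q=1: -179; q=2: -191; q=3: -211; q=4: -236; q=5: -278; q=6: -346; q=7: -439.
Profit is highest at q = 0. Equivalently, the lowest AVC in the table is 55/2 ≈ $27.50 at q = 2, and P = $14 falls below it — price never covers variable cost, so the firm shuts down and loses only its fixed cost.

q = 0 (shut down); profit = -$164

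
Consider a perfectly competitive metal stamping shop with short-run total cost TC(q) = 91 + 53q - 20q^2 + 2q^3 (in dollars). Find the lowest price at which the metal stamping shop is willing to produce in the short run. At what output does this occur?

$3 per unit, at q = 5

Short-run supply begins at min AVC. From VC = 53q - 20q^2 + 2q^3, AVC = 53 - 20q + 2q^2.
dAVC/dq = -20 + 4q = 0 gives q = 5. min AVC = 53 - 20·5 + 2·5^2 = 3.
So the shutdown price is $3.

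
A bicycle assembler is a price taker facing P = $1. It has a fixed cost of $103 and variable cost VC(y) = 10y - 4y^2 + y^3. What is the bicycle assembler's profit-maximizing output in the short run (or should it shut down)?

Shut down

Variable cost is VC = 10y - 4y^2 + y^3, so AVC = VC/y = 10 - 4y + y^2 and MC = dTC/dy = 10 - 8y + 3y^2.
AVC is minimized where dAVC/dy = -4 + 2y = 0, at y = 2; min AVC = 10 - 4·2 + 2^2 = $6.
Since P = $1 < min AVC = $6, price fails to cover variable cost at any output.
The firm minimizes its loss by shutting down and losing only its fixed cost of $103.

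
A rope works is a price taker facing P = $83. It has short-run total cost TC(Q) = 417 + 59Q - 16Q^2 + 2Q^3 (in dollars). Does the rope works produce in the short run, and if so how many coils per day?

Strip out fixed cost: VC = 59Q - 16Q^2 + 2Q^3. Then AVC = 59 - 16Q + 2Q^2 and MC = 59 - 32Q + 6Q^2.
AVC hits its minimum where MC = AVC, at Q = 4, giving min AVC = 59 - 16·4 + 2·4^2 = $27.
P = $83 exceeds min AVC = $27, so the firm stays open.
Set P = MC: 83 = 59 - 32Q + 6Q^2 → -24 - 32Q + 6Q^2 = 0. The roots are Q = -2/3 and Q = 6; the profit-maximizing output is on the rising part of MC, so Q* = 6.
Check: AVC at Q = 6 is $35 ≤ P, so revenue covers variable cost.
Profit = P·Q − TC = 83·6 − 627 = -$129, a loss, but smaller than the $417 fixed cost the firm would lose by shutting down.

Produce at Q = 6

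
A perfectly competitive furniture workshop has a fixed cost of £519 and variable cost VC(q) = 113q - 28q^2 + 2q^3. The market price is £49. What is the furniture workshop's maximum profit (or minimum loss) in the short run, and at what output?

AVC = 113 - 28q + 2q^2; min AVC = £15 at q = 7. Since P = £49 ≥ min AVC, the firm produces.
MC = 113 - 56q + 6q^2. Setting P = MC and taking the root on the rising branch gives q* = 8.
TR = 49·8 = 392. TC = 519 + 136 = 655. Profit = 392 − 655 = -£263.
That loss of £263 beats the £519 the firm would lose by shutting down; producing recovers £256 of fixed cost.

Profit = -£263 at q = 8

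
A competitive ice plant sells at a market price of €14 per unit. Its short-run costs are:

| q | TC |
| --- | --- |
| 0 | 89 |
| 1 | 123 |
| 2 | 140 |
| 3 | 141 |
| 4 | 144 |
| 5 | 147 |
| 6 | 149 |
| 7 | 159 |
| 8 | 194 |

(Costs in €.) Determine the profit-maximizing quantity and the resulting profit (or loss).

q = 7; profit = -€61

Profit at each row (π = 14q − TC): q=0: -89; q=1: -109; q=2: -112; q=3: -99; q=4: -88; q=5: -77; q=6: -65; q=7: -61; q=8: -82.
Profit is maximized at q = 7. AVC there is 70/7 = €10 ≤ P, so producing beats shutting down (which would give -€89).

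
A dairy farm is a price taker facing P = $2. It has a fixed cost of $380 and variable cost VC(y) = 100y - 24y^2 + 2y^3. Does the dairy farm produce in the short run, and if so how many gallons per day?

From TC, MC = TC'(y) = 100 - 48y + 6y^2 and AVC = VC/y = 100 - 24y + 2y^2.
The AVC parabola has its vertex at y = 24/4 = 6, where AVC = 100 - 24·6 + 2·6^2 = $28.
P = $2 lies below min AVC = $28; no output level covers variable cost.
The firm minimizes its loss by shutting down and losing only its fixed cost of $380.

Shut down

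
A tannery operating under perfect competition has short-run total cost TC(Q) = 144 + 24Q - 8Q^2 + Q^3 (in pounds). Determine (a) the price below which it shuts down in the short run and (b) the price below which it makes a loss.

AVC = 24 - 8Q + Q^2; minimized at Q = 4, giving min AVC = £8. That is the shutdown price.
ATC = 144/Q + 24 - 8Q + Q^2. Setting dATC/dQ = −144/Q^2 − 8 + 2Q = 0 gives Q = 6 (since 2·6^3 − 8·6^2 = 144).
min ATC = 144/6 + 24 − 8·6 + 6^2 = £36. That is the break-even price.
For £8 ≤ P < £36 the firm produces at a loss; below £8 it shuts down.

Shutdown price = £8; break-even price = £36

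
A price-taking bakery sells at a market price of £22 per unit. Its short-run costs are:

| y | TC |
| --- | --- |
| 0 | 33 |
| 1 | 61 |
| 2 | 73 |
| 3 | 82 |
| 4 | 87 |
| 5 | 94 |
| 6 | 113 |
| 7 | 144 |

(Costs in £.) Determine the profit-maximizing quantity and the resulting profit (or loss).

Tabulate TR − TC: y=0: -33; y=1: -39; y=2: -29; y=3: -16; y=4: 1; y=5: 16; y=6: 19; y=7: 10.
Profit is maximized at y = 6. AVC there is 80/6 = £13.33 ≤ P, so producing beats shutting down (which would give -£33).

y = 6; profit = £19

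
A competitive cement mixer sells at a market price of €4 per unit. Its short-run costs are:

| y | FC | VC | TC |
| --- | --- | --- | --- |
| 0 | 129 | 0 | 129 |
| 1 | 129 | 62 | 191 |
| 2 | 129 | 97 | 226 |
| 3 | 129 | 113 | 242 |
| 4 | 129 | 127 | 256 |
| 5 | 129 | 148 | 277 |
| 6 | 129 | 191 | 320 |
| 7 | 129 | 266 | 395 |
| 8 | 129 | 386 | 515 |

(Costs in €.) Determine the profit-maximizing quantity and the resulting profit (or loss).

Profit at each row (π = 4y − TC): y=0: -129; y=1: -187; y=2: -218; y=3: -230; y=4: -240; y=5: -257; y=6: -296; y=7: -367; y=8: -483.
Profit is highest at y = 0. Equivalently, the lowest AVC in the table is 148/5 ≈ €29.60 at y = 5, and P = €4 falls below it — price never covers variable cost, so the firm shuts down and loses only its fixed cost.

y = 0 (shut down); profit = -€129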